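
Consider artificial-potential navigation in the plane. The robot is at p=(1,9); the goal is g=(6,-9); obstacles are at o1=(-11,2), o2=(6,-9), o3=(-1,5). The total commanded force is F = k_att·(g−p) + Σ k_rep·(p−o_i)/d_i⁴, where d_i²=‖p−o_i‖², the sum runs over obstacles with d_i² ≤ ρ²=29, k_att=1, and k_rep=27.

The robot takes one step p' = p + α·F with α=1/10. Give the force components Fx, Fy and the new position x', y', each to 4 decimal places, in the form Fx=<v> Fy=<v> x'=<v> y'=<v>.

F_att = 1·(g−p) = 1·(5,-18) = (5.0000,-18.0000)
o1: d²=193 > ρ²=29 → inactive
o2: d²=349 > ρ²=29 → inactive
o3: d²=20 ≤ ρ²=29; F_rep = 27·(2,4)/20² = (0.1350,0.2700)
F = F_att + ΣF_rep = (5.1350,-17.7300)
p' = p + 1/10·F = (1.5135,7.2270)

Fx=5.1350 Fy=-17.7300 x'=1.5135 y'=7.2270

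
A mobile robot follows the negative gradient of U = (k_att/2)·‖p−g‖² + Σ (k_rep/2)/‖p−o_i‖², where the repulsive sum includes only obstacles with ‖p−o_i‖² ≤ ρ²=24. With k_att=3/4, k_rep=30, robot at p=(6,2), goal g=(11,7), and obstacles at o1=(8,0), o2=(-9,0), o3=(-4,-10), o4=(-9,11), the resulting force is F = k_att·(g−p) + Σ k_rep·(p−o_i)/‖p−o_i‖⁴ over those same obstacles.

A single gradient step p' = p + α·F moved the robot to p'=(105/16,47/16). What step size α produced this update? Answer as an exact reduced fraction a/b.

α = 1/5

F_att = 3/4·(g−p) = 3/4·(5,5) = (3.7500,3.7500)
o1: d²=8 ≤ ρ²=24; F_rep = 30·(-2,2)/8² = (-0.9375,0.9375)
o2: d²=229 > ρ²=24 → inactive
o3: d²=244 > ρ²=24 → inactive
o4: d²=306 > ρ²=24 → inactive
F = F_att + ΣF_rep = (2.8125,4.6875)
Δp = p'−p = (0.5625,0.9375); α = Δx/Fx = (9/16) / (45/16) = 1/5
check: Δy/Fy = (15/16) / (75/16) = 1/5 ✓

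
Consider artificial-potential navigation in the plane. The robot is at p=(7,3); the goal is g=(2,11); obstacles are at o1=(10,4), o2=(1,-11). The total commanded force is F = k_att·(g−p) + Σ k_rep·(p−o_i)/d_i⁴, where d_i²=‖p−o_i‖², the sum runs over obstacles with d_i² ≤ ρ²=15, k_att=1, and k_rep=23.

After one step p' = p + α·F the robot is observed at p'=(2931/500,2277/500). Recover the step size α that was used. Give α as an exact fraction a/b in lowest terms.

F_att = 1·(g−p) = 1·(-5,8) = (-5.0000,8.0000)
o1: d²=10 ≤ ρ²=15; F_rep = 23·(-3,-1)/10² = (-0.6900,-0.2300)
o2: d²=232 > ρ²=15 → inactive
F = F_att + ΣF_rep = (-5.6900,7.7700)
Δp = p'−p = (-1.1380,1.5540); α = Δx/Fx = (-569/500) / (-569/100) = 1/5
check: Δy/Fy = (777/500) / (777/100) = 1/5 ✓

α = 1/5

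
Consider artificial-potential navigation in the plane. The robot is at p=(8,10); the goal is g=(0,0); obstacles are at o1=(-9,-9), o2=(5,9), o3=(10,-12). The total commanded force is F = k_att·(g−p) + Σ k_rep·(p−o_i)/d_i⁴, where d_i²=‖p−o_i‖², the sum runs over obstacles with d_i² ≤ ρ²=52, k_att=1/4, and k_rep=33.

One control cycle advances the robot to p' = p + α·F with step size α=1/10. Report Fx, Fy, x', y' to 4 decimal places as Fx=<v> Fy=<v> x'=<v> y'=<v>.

F_att = 1/4·(g−p) = 1/4·(-8,-10) = (-2.0000,-2.5000)
o1: d²=650 > ρ²=52 → inactive
o2: d²=10 ≤ ρ²=52; F_rep = 33·(3,1)/10² = (0.9900,0.3300)
o3: d²=488 > ρ²=52 → inactive
F = F_att + ΣF_rep = (-1.0100,-2.1700)
p' = p + 1/10·F = (7.8990,9.7830)

Fx=-1.0100 Fy=-2.1700 x'=7.8990 y'=9.7830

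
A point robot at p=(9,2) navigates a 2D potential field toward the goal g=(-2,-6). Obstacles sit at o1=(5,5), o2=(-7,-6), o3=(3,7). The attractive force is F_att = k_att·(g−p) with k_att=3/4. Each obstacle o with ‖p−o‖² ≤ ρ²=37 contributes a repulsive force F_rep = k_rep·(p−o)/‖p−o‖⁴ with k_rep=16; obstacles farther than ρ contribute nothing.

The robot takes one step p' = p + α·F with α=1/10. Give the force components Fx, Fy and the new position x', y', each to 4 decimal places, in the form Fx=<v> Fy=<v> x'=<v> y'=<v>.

F_att = 3/4·(g−p) = 3/4·(-11,-8) = (-8.2500,-6.0000)
o1: d²=25 ≤ ρ²=37; F_rep = 16·(4,-3)/25² = (0.1024,-0.0768)
o2: d²=320 > ρ²=37 → inactive
o3: d²=61 > ρ²=37 → inactive
F = F_att + ΣF_rep = (-8.1476,-6.0768)
p' = p + 1/10·F = (8.1852,1.3923)

Fx=-8.1476 Fy=-6.0768 x'=8.1852 y'=1.3923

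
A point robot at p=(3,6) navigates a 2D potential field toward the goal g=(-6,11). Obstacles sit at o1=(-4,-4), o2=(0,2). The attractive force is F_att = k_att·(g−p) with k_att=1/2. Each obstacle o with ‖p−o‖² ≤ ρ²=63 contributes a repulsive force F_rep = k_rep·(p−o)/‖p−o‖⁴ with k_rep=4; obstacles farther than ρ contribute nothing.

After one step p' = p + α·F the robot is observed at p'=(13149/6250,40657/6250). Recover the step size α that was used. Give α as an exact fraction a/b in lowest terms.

F_att = 1/2·(g−p) = 1/2·(-9,5) = (-4.5000,2.5000)
o1: d²=149 > ρ²=63 → inactive
o2: d²=25 ≤ ρ²=63; F_rep = 4·(3,4)/25² = (0.0192,0.0256)
F = F_att + ΣF_rep = (-4.4808,2.5256)
Δp = p'−p = (-0.8962,0.5051); α = Δx/Fx = (-5601/6250) / (-5601/1250) = 1/5
check: Δy/Fy = (3157/6250) / (3157/1250) = 1/5 ✓

α = 1/5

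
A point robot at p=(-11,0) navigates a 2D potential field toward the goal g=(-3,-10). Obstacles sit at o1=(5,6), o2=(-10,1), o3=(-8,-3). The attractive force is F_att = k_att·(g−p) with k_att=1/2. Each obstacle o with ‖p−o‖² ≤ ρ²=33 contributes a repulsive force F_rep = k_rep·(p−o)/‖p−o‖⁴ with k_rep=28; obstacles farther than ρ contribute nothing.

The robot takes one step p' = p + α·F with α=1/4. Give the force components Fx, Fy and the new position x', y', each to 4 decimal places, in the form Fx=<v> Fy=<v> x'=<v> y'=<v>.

Fx=-3.2593 Fy=-11.7407 x'=-11.8148 y'=-2.9352

F_att = 1/2·(g−p) = 1/2·(8,-10) = (4.0000,-5.0000)
o1: d²=292 > ρ²=33 → inactive
o2: d²=2 ≤ ρ²=33; F_rep = 28·(-1,-1)/2² = (-7.0000,-7.0000)
o3: d²=18 ≤ ρ²=33; F_rep = 28·(-3,3)/18² = (-0.2593,0.2593)
F = F_att + ΣF_rep = (-3.2593,-11.7407)
p' = p + 1/4·F = (-11.8148,-2.9352)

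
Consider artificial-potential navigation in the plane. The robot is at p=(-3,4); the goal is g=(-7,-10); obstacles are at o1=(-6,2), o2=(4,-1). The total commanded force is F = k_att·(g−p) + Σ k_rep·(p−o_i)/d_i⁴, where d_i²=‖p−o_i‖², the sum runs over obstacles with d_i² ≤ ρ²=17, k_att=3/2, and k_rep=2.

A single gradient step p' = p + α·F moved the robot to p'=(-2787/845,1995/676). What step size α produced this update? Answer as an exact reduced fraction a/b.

F_att = 3/2·(g−p) = 3/2·(-4,-14) = (-6.0000,-21.0000)
o1: d²=13 ≤ ρ²=17; F_rep = 2·(3,2)/13² = (0.0355,0.0237)
o2: d²=74 > ρ²=17 → inactive
F = F_att + ΣF_rep = (-5.9645,-20.9763)
Δp = p'−p = (-0.2982,-1.0488); α = Δx/Fx = (-252/845) / (-1008/169) = 1/20
check: Δy/Fy = (-709/676) / (-3545/169) = 1/20 ✓

α = 1/20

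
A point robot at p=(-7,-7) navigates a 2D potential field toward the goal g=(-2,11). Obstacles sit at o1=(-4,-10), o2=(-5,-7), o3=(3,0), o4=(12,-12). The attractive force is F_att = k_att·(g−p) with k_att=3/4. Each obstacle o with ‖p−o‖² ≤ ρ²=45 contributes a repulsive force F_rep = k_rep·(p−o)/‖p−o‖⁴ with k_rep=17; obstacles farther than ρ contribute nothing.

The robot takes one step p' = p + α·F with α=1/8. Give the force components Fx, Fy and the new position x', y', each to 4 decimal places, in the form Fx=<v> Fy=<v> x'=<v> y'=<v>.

F_att = 3/4·(g−p) = 3/4·(5,18) = (3.7500,13.5000)
o1: d²=18 ≤ ρ²=45; F_rep = 17·(-3,3)/18² = (-0.1574,0.1574)
o2: d²=4 ≤ ρ²=45; F_rep = 17·(-2,0)/4² = (-2.1250,0.0000)
o3: d²=149 > ρ²=45 → inactive
o4: d²=386 > ρ²=45 → inactive
F = F_att + ΣF_rep = (1.4676,13.6574)
p' = p + 1/8·F = (-6.8166,-5.2928)

Fx=1.4676 Fy=13.6574 x'=-6.8166 y'=-5.2928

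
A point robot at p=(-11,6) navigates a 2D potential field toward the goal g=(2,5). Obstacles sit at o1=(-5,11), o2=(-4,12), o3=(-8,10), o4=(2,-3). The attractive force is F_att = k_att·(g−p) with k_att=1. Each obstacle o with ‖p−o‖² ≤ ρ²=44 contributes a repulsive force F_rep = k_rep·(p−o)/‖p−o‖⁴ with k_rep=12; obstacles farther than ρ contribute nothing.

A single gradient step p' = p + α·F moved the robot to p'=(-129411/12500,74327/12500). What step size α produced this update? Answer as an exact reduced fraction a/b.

α = 1/20

F_att = 1·(g−p) = 1·(13,-1) = (13.0000,-1.0000)
o1: d²=61 > ρ²=44 → inactive
o2: d²=85 > ρ²=44 → inactive
o3: d²=25 ≤ ρ²=44; F_rep = 12·(-3,-4)/25² = (-0.0576,-0.0768)
o4: d²=250 > ρ²=44 → inactive
F = F_att + ΣF_rep = (12.9424,-1.0768)
Δp = p'−p = (0.6471,-0.0538); α = Δx/Fx = (8089/12500) / (8089/625) = 1/20
check: Δy/Fy = (-673/12500) / (-673/625) = 1/20 ✓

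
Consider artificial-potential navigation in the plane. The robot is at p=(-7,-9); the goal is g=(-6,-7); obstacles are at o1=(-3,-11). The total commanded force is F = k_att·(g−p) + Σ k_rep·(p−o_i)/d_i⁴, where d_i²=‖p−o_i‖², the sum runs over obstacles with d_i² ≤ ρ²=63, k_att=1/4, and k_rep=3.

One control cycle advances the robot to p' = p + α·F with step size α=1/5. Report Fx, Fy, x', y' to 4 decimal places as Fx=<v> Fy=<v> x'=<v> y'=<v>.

Fx=0.2200 Fy=0.5150 x'=-6.9560 y'=-8.8970

F_att = 1/4·(g−p) = 1/4·(1,2) = (0.2500,0.5000)
o1: d²=20 ≤ ρ²=63; F_rep = 3·(-4,2)/20² = (-0.0300,0.0150)
F = F_att + ΣF_rep = (0.2200,0.5150)
p' = p + 1/5·F = (-6.9560,-8.8970)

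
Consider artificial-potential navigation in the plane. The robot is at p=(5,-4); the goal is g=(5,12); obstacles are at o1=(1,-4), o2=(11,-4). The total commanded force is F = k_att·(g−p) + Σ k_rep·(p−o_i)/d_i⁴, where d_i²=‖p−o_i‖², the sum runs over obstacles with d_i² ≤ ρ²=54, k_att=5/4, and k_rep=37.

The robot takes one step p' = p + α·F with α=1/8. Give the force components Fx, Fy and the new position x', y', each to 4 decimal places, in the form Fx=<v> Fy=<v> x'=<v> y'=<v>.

Fx=0.4068 Fy=20.0000 x'=5.0509 y'=-1.5000

F_att = 5/4·(g−p) = 5/4·(0,16) = (0.0000,20.0000)
o1: d²=16 ≤ ρ²=54; F_rep = 37·(4,0)/16² = (0.5781,0.0000)
o2: d²=36 ≤ ρ²=54; F_rep = 37·(-6,0)/36² = (-0.1713,0.0000)
F = F_att + ΣF_rep = (0.4068,20.0000)
p' = p + 1/8·F = (5.0509,-1.5000)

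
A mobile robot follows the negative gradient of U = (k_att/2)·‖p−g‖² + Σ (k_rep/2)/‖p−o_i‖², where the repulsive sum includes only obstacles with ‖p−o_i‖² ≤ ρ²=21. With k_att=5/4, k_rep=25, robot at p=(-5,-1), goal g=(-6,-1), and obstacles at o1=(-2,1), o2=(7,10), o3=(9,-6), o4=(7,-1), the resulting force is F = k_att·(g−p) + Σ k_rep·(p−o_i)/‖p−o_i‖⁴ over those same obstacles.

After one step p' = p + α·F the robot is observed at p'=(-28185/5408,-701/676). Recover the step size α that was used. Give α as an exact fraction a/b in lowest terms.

F_att = 5/4·(g−p) = 5/4·(-1,0) = (-1.2500,0.0000)
o1: d²=13 ≤ ρ²=21; F_rep = 25·(-3,-2)/13² = (-0.4438,-0.2959)
o2: d²=265 > ρ²=21 → inactive
o3: d²=221 > ρ²=21 → inactive
o4: d²=144 > ρ²=21 → inactive
F = F_att + ΣF_rep = (-1.6938,-0.2959)
Δp = p'−p = (-0.2117,-0.0370); α = Δx/Fx = (-1145/5408) / (-1145/676) = 1/8
check: Δy/Fy = (-25/676) / (-50/169) = 1/8 ✓

α = 1/8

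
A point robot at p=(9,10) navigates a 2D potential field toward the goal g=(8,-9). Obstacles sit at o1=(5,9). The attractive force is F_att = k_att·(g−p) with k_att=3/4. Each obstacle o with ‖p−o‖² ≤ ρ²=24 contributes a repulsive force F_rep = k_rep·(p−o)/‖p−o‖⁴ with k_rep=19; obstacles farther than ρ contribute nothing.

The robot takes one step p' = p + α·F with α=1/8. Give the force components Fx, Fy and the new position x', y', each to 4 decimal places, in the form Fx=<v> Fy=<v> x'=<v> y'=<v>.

Fx=-0.4870 Fy=-14.1843 x'=8.9391 y'=8.2270

F_att = 3/4·(g−p) = 3/4·(-1,-19) = (-0.7500,-14.2500)
o1: d²=17 ≤ ρ²=24; F_rep = 19·(4,1)/17² = (0.2630,0.0657)
F = F_att + ΣF_rep = (-0.4870,-14.1843)
p' = p + 1/8·F = (8.9391,8.2270)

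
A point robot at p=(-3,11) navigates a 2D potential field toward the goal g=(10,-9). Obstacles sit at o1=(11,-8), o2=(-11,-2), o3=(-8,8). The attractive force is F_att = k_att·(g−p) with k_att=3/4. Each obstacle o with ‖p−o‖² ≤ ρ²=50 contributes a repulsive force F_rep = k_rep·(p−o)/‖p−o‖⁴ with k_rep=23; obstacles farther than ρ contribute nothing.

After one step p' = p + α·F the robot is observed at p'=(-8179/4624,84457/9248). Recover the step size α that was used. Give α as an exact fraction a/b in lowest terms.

α = 1/8

F_att = 3/4·(g−p) = 3/4·(13,-20) = (9.7500,-15.0000)
o1: d²=557 > ρ²=50 → inactive
o2: d²=233 > ρ²=50 → inactive
o3: d²=34 ≤ ρ²=50; F_rep = 23·(5,3)/34² = (0.0995,0.0597)
F = F_att + ΣF_rep = (9.8495,-14.9403)
Δp = p'−p = (1.2312,-1.8675); α = Δx/Fx = (5693/4624) / (5693/578) = 1/8
check: Δy/Fy = (-17271/9248) / (-17271/1156) = 1/8 ✓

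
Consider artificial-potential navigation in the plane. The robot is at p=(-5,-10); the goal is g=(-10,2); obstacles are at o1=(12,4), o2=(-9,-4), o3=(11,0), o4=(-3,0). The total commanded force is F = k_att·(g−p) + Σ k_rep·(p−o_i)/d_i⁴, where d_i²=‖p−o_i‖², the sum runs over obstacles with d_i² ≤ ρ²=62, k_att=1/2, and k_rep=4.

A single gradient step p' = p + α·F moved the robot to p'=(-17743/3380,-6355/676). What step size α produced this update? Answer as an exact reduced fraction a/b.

α = 1/10

F_att = 1/2·(g−p) = 1/2·(-5,12) = (-2.5000,6.0000)
o1: d²=485 > ρ²=62 → inactive
o2: d²=52 ≤ ρ²=62; F_rep = 4·(4,-6)/52² = (0.0059,-0.0089)
o3: d²=356 > ρ²=62 → inactive
o4: d²=104 > ρ²=62 → inactive
F = F_att + ΣF_rep = (-2.4941,5.9911)
Δp = p'−p = (-0.2494,0.5991); α = Δx/Fx = (-843/3380) / (-843/338) = 1/10
check: Δy/Fy = (405/676) / (2025/338) = 1/10 ✓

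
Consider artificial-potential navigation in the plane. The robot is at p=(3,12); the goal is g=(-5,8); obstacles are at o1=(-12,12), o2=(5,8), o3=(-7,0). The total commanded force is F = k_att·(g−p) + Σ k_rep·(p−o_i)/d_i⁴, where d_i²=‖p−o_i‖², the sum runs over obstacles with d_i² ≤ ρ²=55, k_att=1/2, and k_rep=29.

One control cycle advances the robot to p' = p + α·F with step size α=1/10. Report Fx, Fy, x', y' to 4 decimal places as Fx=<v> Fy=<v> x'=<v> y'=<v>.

Fx=-4.1450 Fy=-1.7100 x'=2.5855 y'=11.8290

F_att = 1/2·(g−p) = 1/2·(-8,-4) = (-4.0000,-2.0000)
o1: d²=225 > ρ²=55 → inactive
o2: d²=20 ≤ ρ²=55; F_rep = 29·(-2,4)/20² = (-0.1450,0.2900)
o3: d²=244 > ρ²=55 → inactive
F = F_att + ΣF_rep = (-4.1450,-1.7100)
p' = p + 1/10·F = (2.5855,11.8290)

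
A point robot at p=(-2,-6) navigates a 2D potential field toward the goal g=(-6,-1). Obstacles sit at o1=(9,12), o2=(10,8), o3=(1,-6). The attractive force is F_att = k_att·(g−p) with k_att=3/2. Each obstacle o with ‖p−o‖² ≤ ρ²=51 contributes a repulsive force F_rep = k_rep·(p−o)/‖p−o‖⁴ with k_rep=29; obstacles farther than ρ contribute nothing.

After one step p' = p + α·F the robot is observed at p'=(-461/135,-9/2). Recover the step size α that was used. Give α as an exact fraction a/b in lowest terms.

α = 1/5

F_att = 3/2·(g−p) = 3/2·(-4,5) = (-6.0000,7.5000)
o1: d²=445 > ρ²=51 → inactive
o2: d²=340 > ρ²=51 → inactive
o3: d²=9 ≤ ρ²=51; F_rep = 29·(-3,0)/9² = (-1.0741,0.0000)
F = F_att + ΣF_rep = (-7.0741,7.5000)
Δp = p'−p = (-1.4148,1.5000); α = Δx/Fx = (-191/135) / (-191/27) = 1/5
check: Δy/Fy = (3/2) / (15/2) = 1/5 ✓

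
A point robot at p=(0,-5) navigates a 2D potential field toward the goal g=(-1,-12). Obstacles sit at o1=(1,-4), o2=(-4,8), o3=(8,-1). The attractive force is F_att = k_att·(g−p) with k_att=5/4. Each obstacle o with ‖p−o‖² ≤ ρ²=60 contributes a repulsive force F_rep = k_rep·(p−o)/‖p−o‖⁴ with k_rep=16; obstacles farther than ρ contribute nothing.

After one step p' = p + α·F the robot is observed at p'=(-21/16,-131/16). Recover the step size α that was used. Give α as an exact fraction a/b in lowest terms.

α = 1/4

F_att = 5/4·(g−p) = 5/4·(-1,-7) = (-1.2500,-8.7500)
o1: d²=2 ≤ ρ²=60; F_rep = 16·(-1,-1)/2² = (-4.0000,-4.0000)
o2: d²=185 > ρ²=60 → inactive
o3: d²=80 > ρ²=60 → inactive
F = F_att + ΣF_rep = (-5.2500,-12.7500)
Δp = p'−p = (-1.3125,-3.1875); α = Δx/Fx = (-21/16) / (-21/4) = 1/4
check: Δy/Fy = (-51/16) / (-51/4) = 1/4 ✓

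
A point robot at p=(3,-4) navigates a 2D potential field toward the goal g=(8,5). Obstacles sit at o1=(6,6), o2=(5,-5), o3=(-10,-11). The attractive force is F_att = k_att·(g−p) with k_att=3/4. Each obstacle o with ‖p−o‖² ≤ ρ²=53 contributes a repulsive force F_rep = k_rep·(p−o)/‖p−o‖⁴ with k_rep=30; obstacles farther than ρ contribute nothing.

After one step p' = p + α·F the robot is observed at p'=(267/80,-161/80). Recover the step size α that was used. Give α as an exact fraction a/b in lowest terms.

α = 1/4

F_att = 3/4·(g−p) = 3/4·(5,9) = (3.7500,6.7500)
o1: d²=109 > ρ²=53 → inactive
o2: d²=5 ≤ ρ²=53; F_rep = 30·(-2,1)/5² = (-2.4000,1.2000)
o3: d²=218 > ρ²=53 → inactive
F = F_att + ΣF_rep = (1.3500,7.9500)
Δp = p'−p = (0.3375,1.9875); α = Δx/Fx = (27/80) / (27/20) = 1/4
check: Δy/Fy = (159/80) / (159/20) = 1/4 ✓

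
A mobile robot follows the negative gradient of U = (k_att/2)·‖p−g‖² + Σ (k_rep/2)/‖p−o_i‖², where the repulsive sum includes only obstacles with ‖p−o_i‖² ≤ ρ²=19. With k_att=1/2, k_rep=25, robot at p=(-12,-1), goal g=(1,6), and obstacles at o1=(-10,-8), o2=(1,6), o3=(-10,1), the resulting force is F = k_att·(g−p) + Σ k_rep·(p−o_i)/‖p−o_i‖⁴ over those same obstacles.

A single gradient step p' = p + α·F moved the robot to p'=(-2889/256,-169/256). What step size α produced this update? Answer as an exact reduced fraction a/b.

α = 1/8

F_att = 1/2·(g−p) = 1/2·(13,7) = (6.5000,3.5000)
o1: d²=53 > ρ²=19 → inactive
o2: d²=218 > ρ²=19 → inactive
o3: d²=8 ≤ ρ²=19; F_rep = 25·(-2,-2)/8² = (-0.7812,-0.7812)
F = F_att + ΣF_rep = (5.7188,2.7188)
Δp = p'−p = (0.7148,0.3398); α = Δx/Fx = (183/256) / (183/32) = 1/8
check: Δy/Fy = (87/256) / (87/32) = 1/8 ✓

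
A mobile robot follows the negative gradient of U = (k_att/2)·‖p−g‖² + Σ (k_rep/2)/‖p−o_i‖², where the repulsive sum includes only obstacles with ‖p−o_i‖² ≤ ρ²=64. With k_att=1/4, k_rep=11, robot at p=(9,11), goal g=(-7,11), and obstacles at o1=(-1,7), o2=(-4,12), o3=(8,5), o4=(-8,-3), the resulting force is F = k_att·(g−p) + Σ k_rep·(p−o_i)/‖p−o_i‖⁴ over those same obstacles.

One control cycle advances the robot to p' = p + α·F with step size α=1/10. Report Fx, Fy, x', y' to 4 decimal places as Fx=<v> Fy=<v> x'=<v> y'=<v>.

F_att = 1/4·(g−p) = 1/4·(-16,0) = (-4.0000,0.0000)
o1: d²=116 > ρ²=64 → inactive
o2: d²=170 > ρ²=64 → inactive
o3: d²=37 ≤ ρ²=64; F_rep = 11·(1,6)/37² = (0.0080,0.0482)
o4: d²=485 > ρ²=64 → inactive
F = F_att + ΣF_rep = (-3.9920,0.0482)
p' = p + 1/10·F = (8.6008,11.0048)

Fx=-3.9920 Fy=0.0482 x'=8.6008 y'=11.0048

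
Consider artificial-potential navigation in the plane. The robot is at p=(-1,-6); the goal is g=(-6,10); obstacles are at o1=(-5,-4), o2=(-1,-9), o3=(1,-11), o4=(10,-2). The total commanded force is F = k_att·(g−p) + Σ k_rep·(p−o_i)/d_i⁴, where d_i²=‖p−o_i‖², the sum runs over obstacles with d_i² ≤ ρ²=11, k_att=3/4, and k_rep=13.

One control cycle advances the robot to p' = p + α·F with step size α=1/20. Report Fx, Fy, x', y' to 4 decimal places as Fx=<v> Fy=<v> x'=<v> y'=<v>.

Fx=-3.7500 Fy=12.4815 x'=-1.1875 y'=-5.3759

F_att = 3/4·(g−p) = 3/4·(-5,16) = (-3.7500,12.0000)
o1: d²=20 > ρ²=11 → inactive
o2: d²=9 ≤ ρ²=11; F_rep = 13·(0,3)/9² = (0.0000,0.4815)
o3: d²=29 > ρ²=11 → inactive
o4: d²=137 > ρ²=11 → inactive
F = F_att + ΣF_rep = (-3.7500,12.4815)
p' = p + 1/20·F = (-1.1875,-5.3759)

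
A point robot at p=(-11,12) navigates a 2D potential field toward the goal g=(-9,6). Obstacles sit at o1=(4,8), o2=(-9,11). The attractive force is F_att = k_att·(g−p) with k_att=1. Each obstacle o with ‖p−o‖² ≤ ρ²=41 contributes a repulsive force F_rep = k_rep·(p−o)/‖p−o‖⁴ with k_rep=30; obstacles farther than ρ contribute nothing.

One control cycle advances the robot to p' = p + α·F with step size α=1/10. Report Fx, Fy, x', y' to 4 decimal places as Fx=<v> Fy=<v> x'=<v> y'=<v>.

Fx=-0.4000 Fy=-4.8000 x'=-11.0400 y'=11.5200

F_att = 1·(g−p) = 1·(2,-6) = (2.0000,-6.0000)
o1: d²=241 > ρ²=41 → inactive
o2: d²=5 ≤ ρ²=41; F_rep = 30·(-2,1)/5² = (-2.4000,1.2000)
F = F_att + ΣF_rep = (-0.4000,-4.8000)
p' = p + 1/10·F = (-11.0400,11.5200)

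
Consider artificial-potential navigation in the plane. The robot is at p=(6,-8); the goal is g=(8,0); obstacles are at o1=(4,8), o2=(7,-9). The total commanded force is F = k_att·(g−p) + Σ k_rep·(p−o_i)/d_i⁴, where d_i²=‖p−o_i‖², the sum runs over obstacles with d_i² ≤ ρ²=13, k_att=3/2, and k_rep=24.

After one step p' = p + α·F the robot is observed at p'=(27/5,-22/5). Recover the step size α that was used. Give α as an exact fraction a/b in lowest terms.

α = 1/5

F_att = 3/2·(g−p) = 3/2·(2,8) = (3.0000,12.0000)
o1: d²=260 > ρ²=13 → inactive
o2: d²=2 ≤ ρ²=13; F_rep = 24·(-1,1)/2² = (-6.0000,6.0000)
F = F_att + ΣF_rep = (-3.0000,18.0000)
Δp = p'−p = (-0.6000,3.6000); α = Δx/Fx = (-3/5) / (-3) = 1/5
check: Δy/Fy = (18/5) / (18) = 1/5 ✓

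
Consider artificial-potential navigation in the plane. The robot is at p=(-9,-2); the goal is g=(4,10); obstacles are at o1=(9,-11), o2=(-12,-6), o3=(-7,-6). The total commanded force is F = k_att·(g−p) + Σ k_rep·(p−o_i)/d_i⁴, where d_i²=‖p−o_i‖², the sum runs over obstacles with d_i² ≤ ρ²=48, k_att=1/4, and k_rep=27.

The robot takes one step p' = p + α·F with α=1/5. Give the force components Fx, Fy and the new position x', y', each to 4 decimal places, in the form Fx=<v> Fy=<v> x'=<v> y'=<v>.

F_att = 1/4·(g−p) = 1/4·(13,12) = (3.2500,3.0000)
o1: d²=405 > ρ²=48 → inactive
o2: d²=25 ≤ ρ²=48; F_rep = 27·(3,4)/25² = (0.1296,0.1728)
o3: d²=20 ≤ ρ²=48; F_rep = 27·(-2,4)/20² = (-0.1350,0.2700)
F = F_att + ΣF_rep = (3.2446,3.4428)
p' = p + 1/5·F = (-8.3511,-1.3114)

Fx=3.2446 Fy=3.4428 x'=-8.3511 y'=-1.3114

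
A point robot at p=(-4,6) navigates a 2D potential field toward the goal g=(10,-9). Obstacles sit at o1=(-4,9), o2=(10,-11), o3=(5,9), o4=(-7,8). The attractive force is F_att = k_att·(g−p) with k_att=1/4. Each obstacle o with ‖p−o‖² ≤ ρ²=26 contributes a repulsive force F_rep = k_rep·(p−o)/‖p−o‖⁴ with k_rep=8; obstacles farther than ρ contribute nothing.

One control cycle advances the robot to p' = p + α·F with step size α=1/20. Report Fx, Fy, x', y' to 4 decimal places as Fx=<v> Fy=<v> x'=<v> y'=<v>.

Fx=3.6420 Fy=-4.1410 x'=-3.8179 y'=5.7930

F_att = 1/4·(g−p) = 1/4·(14,-15) = (3.5000,-3.7500)
o1: d²=9 ≤ ρ²=26; F_rep = 8·(0,-3)/9² = (0.0000,-0.2963)
o2: d²=485 > ρ²=26 → inactive
o3: d²=90 > ρ²=26 → inactive
o4: d²=13 ≤ ρ²=26; F_rep = 8·(3,-2)/13² = (0.1420,-0.0947)
F = F_att + ΣF_rep = (3.6420,-4.1410)
p' = p + 1/20·F = (-3.8179,5.7930)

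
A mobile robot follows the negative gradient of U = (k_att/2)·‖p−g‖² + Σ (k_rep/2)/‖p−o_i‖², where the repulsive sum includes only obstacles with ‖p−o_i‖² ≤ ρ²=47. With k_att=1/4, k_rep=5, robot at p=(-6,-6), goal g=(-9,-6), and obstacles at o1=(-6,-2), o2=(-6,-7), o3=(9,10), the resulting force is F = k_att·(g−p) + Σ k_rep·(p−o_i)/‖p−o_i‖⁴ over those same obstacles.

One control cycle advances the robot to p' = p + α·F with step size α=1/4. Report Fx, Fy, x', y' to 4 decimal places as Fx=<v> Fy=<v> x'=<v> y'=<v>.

F_att = 1/4·(g−p) = 1/4·(-3,0) = (-0.7500,0.0000)
o1: d²=16 ≤ ρ²=47; F_rep = 5·(0,-4)/16² = (0.0000,-0.0781)
o2: d²=1 ≤ ρ²=47; F_rep = 5·(0,1)/1² = (0.0000,5.0000)
o3: d²=481 > ρ²=47 → inactive
F = F_att + ΣF_rep = (-0.7500,4.9219)
p' = p + 1/4·F = (-6.1875,-4.7695)

Fx=-0.7500 Fy=4.9219 x'=-6.1875 y'=-4.7695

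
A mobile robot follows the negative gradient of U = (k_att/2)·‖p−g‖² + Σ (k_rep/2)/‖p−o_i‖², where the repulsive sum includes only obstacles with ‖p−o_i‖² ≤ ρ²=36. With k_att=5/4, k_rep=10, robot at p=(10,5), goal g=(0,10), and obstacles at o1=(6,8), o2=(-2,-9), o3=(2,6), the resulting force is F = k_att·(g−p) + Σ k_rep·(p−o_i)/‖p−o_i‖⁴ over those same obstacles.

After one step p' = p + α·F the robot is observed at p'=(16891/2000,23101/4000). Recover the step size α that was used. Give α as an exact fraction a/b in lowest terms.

α = 1/8

F_att = 5/4·(g−p) = 5/4·(-10,5) = (-12.5000,6.2500)
o1: d²=25 ≤ ρ²=36; F_rep = 10·(4,-3)/25² = (0.0640,-0.0480)
o2: d²=340 > ρ²=36 → inactive
o3: d²=65 > ρ²=36 → inactive
F = F_att + ΣF_rep = (-12.4360,6.2020)
Δp = p'−p = (-1.5545,0.7752); α = Δx/Fx = (-3109/2000) / (-3109/250) = 1/8
check: Δy/Fy = (3101/4000) / (3101/500) = 1/8 ✓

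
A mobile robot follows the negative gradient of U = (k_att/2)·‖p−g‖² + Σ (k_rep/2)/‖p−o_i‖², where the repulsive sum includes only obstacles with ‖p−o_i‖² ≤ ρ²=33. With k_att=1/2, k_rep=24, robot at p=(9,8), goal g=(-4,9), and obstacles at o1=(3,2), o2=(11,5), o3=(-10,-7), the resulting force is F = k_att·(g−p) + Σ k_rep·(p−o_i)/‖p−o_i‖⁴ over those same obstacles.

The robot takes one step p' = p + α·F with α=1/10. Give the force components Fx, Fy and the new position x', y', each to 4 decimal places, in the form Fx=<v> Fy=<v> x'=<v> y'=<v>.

Fx=-6.7840 Fy=0.9260 x'=8.3216 y'=8.0926

F_att = 1/2·(g−p) = 1/2·(-13,1) = (-6.5000,0.5000)
o1: d²=72 > ρ²=33 → inactive
o2: d²=13 ≤ ρ²=33; F_rep = 24·(-2,3)/13² = (-0.2840,0.4260)
o3: d²=586 > ρ²=33 → inactive
F = F_att + ΣF_rep = (-6.7840,0.9260)
p' = p + 1/10·F = (8.3216,8.0926)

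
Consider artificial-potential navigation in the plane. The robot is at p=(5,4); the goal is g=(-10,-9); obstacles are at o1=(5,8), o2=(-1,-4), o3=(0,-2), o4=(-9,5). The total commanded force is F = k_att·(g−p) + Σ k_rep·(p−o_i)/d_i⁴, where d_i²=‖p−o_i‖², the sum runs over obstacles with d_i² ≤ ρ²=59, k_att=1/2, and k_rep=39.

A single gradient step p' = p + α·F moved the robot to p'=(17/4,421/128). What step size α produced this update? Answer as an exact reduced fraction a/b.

F_att = 1/2·(g−p) = 1/2·(-15,-13) = (-7.5000,-6.5000)
o1: d²=16 ≤ ρ²=59; F_rep = 39·(0,-4)/16² = (0.0000,-0.6094)
o2: d²=100 > ρ²=59 → inactive
o3: d²=61 > ρ²=59 → inactive
o4: d²=197 > ρ²=59 → inactive
F = F_att + ΣF_rep = (-7.5000,-7.1094)
Δp = p'−p = (-0.7500,-0.7109); α = Δx/Fx = (-3/4) / (-15/2) = 1/10
check: Δy/Fy = (-91/128) / (-455/64) = 1/10 ✓

α = 1/10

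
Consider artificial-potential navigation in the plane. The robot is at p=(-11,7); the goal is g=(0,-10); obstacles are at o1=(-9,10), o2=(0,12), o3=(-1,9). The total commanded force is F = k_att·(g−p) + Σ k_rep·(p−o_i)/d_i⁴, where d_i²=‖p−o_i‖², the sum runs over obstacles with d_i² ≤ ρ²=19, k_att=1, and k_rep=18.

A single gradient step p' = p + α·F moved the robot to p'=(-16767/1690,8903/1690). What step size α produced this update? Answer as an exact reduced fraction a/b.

α = 1/10

F_att = 1·(g−p) = 1·(11,-17) = (11.0000,-17.0000)
o1: d²=13 ≤ ρ²=19; F_rep = 18·(-2,-3)/13² = (-0.2130,-0.3195)
o2: d²=146 > ρ²=19 → inactive
o3: d²=104 > ρ²=19 → inactive
F = F_att + ΣF_rep = (10.7870,-17.3195)
Δp = p'−p = (1.0787,-1.7320); α = Δx/Fx = (1823/1690) / (1823/169) = 1/10
check: Δy/Fy = (-2927/1690) / (-2927/169) = 1/10 ✓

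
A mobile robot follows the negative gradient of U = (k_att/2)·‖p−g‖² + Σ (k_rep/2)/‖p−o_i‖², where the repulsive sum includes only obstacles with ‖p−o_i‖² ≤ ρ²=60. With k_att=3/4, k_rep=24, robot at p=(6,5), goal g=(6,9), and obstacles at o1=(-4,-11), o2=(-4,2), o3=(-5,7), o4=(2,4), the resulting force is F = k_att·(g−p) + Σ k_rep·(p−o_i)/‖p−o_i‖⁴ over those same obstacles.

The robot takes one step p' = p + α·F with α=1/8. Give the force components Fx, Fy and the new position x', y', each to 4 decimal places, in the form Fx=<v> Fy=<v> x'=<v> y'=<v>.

Fx=0.3322 Fy=3.0830 x'=6.0415 y'=5.3854

F_att = 3/4·(g−p) = 3/4·(0,4) = (0.0000,3.0000)
o1: d²=356 > ρ²=60 → inactive
o2: d²=109 > ρ²=60 → inactive
o3: d²=125 > ρ²=60 → inactive
o4: d²=17 ≤ ρ²=60; F_rep = 24·(4,1)/17² = (0.3322,0.0830)
F = F_att + ΣF_rep = (0.3322,3.0830)
p' = p + 1/8·F = (6.0415,5.3854)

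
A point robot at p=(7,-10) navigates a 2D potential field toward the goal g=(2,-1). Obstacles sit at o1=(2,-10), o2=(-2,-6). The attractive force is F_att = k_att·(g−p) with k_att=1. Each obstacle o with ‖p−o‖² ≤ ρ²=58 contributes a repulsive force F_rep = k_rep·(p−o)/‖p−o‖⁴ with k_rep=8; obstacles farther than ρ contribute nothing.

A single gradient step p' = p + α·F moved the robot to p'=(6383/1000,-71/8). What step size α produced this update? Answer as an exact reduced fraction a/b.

F_att = 1·(g−p) = 1·(-5,9) = (-5.0000,9.0000)
o1: d²=25 ≤ ρ²=58; F_rep = 8·(5,0)/25² = (0.0640,0.0000)
o2: d²=97 > ρ²=58 → inactive
F = F_att + ΣF_rep = (-4.9360,9.0000)
Δp = p'−p = (-0.6170,1.1250); α = Δx/Fx = (-617/1000) / (-617/125) = 1/8
check: Δy/Fy = (9/8) / (9) = 1/8 ✓

α = 1/8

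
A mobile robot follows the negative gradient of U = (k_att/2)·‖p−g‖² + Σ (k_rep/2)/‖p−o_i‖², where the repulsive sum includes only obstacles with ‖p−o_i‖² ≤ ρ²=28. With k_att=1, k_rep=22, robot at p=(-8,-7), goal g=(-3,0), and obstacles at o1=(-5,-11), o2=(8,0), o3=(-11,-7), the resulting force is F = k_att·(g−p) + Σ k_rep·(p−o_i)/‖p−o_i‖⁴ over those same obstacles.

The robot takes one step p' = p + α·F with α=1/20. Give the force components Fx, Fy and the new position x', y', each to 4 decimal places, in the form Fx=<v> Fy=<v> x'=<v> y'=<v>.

F_att = 1·(g−p) = 1·(5,7) = (5.0000,7.0000)
o1: d²=25 ≤ ρ²=28; F_rep = 22·(-3,4)/25² = (-0.1056,0.1408)
o2: d²=305 > ρ²=28 → inactive
o3: d²=9 ≤ ρ²=28; F_rep = 22·(3,0)/9² = (0.8148,0.0000)
F = F_att + ΣF_rep = (5.7092,7.1408)
p' = p + 1/20·F = (-7.7145,-6.6430)

Fx=5.7092 Fy=7.1408 x'=-7.7145 y'=-6.6430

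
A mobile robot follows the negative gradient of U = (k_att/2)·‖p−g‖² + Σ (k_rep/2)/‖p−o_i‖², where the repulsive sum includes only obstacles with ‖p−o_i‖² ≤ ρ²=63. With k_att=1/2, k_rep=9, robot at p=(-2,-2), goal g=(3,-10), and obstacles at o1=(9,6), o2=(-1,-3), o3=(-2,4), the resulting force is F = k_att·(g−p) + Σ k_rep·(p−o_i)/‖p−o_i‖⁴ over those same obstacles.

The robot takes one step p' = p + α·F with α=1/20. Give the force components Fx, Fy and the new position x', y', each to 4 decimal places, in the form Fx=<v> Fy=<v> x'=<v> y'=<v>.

Fx=0.2500 Fy=-1.7917 x'=-1.9875 y'=-2.0896

F_att = 1/2·(g−p) = 1/2·(5,-8) = (2.5000,-4.0000)
o1: d²=185 > ρ²=63 → inactive
o2: d²=2 ≤ ρ²=63; F_rep = 9·(-1,1)/2² = (-2.2500,2.2500)
o3: d²=36 ≤ ρ²=63; F_rep = 9·(0,-6)/36² = (0.0000,-0.0417)
F = F_att + ΣF_rep = (0.2500,-1.7917)
p' = p + 1/20·F = (-1.9875,-2.0896)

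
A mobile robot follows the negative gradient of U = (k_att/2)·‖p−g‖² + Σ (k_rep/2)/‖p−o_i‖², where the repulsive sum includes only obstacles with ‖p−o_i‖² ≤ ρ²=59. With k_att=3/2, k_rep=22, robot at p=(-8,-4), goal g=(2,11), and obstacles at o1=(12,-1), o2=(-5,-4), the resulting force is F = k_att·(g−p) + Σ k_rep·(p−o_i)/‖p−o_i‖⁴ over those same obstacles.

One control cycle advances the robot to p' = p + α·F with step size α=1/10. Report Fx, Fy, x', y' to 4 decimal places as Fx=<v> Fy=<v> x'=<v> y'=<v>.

F_att = 3/2·(g−p) = 3/2·(10,15) = (15.0000,22.5000)
o1: d²=409 > ρ²=59 → inactive
o2: d²=9 ≤ ρ²=59; F_rep = 22·(-3,0)/9² = (-0.8148,0.0000)
F = F_att + ΣF_rep = (14.1852,22.5000)
p' = p + 1/10·F = (-6.5815,-1.7500)

Fx=14.1852 Fy=22.5000 x'=-6.5815 y'=-1.7500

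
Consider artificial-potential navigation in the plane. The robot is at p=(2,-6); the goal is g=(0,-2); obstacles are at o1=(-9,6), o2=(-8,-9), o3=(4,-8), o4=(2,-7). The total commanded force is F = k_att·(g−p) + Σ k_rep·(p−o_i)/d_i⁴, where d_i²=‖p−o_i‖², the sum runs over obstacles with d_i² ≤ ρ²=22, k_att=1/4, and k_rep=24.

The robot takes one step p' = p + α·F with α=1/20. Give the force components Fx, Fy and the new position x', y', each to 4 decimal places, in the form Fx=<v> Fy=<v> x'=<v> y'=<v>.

F_att = 1/4·(g−p) = 1/4·(-2,4) = (-0.5000,1.0000)
o1: d²=265 > ρ²=22 → inactive
o2: d²=109 > ρ²=22 → inactive
o3: d²=8 ≤ ρ²=22; F_rep = 24·(-2,2)/8² = (-0.7500,0.7500)
o4: d²=1 ≤ ρ²=22; F_rep = 24·(0,1)/1² = (0.0000,24.0000)
F = F_att + ΣF_rep = (-1.2500,25.7500)
p' = p + 1/20·F = (1.9375,-4.7125)

Fx=-1.2500 Fy=25.7500 x'=1.9375 y'=-4.7125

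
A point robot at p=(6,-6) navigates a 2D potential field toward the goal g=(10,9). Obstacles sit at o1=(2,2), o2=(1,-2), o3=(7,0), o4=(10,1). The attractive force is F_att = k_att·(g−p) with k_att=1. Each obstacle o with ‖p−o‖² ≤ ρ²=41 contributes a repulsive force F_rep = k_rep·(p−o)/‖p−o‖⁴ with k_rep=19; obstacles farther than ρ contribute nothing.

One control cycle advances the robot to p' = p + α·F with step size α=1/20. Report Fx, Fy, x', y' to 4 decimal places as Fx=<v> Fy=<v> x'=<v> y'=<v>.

Fx=4.0426 Fy=14.8715 x'=6.2021 y'=-5.2564

F_att = 1·(g−p) = 1·(4,15) = (4.0000,15.0000)
o1: d²=80 > ρ²=41 → inactive
o2: d²=41 ≤ ρ²=41; F_rep = 19·(5,-4)/41² = (0.0565,-0.0452)
o3: d²=37 ≤ ρ²=41; F_rep = 19·(-1,-6)/37² = (-0.0139,-0.0833)
o4: d²=65 > ρ²=41 → inactive
F = F_att + ΣF_rep = (4.0426,14.8715)
p' = p + 1/20·F = (6.2021,-5.2564)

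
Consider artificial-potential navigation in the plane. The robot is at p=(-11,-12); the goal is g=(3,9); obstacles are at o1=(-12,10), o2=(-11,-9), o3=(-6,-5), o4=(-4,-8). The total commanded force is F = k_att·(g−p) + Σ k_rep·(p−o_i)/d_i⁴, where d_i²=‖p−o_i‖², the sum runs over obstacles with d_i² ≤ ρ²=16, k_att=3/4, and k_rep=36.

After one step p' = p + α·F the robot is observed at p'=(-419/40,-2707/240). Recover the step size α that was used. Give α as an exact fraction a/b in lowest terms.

α = 1/20

F_att = 3/4·(g−p) = 3/4·(14,21) = (10.5000,15.7500)
o1: d²=485 > ρ²=16 → inactive
o2: d²=9 ≤ ρ²=16; F_rep = 36·(0,-3)/9² = (0.0000,-1.3333)
o3: d²=74 > ρ²=16 → inactive
o4: d²=65 > ρ²=16 → inactive
F = F_att + ΣF_rep = (10.5000,14.4167)
Δp = p'−p = (0.5250,0.7208); α = Δx/Fx = (21/40) / (21/2) = 1/20
check: Δy/Fy = (173/240) / (173/12) = 1/20 ✓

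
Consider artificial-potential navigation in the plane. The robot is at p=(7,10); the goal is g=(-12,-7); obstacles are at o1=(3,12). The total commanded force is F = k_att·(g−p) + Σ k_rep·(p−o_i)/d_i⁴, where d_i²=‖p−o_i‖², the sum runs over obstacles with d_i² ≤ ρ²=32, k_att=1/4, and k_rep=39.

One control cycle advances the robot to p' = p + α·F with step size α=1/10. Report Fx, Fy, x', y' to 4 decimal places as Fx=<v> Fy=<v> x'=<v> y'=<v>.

Fx=-4.3600 Fy=-4.4450 x'=6.5640 y'=9.5555

F_att = 1/4·(g−p) = 1/4·(-19,-17) = (-4.7500,-4.2500)
o1: d²=20 ≤ ρ²=32; F_rep = 39·(4,-2)/20² = (0.3900,-0.1950)
F = F_att + ΣF_rep = (-4.3600,-4.4450)
p' = p + 1/10·F = (6.5640,9.5555)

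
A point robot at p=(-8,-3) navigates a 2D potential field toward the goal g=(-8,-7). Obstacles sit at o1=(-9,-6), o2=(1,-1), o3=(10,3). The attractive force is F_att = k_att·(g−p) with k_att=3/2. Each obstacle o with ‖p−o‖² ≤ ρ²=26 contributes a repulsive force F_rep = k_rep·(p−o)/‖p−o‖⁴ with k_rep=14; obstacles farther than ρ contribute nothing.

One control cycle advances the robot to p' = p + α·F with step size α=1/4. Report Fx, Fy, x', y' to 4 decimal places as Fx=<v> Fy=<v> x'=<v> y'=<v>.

Fx=0.1400 Fy=-5.5800 x'=-7.9650 y'=-4.3950

F_att = 3/2·(g−p) = 3/2·(0,-4) = (0.0000,-6.0000)
o1: d²=10 ≤ ρ²=26; F_rep = 14·(1,3)/10² = (0.1400,0.4200)
o2: d²=85 > ρ²=26 → inactive
o3: d²=360 > ρ²=26 → inactive
F = F_att + ΣF_rep = (0.1400,-5.5800)
p' = p + 1/4·F = (-7.9650,-4.3950)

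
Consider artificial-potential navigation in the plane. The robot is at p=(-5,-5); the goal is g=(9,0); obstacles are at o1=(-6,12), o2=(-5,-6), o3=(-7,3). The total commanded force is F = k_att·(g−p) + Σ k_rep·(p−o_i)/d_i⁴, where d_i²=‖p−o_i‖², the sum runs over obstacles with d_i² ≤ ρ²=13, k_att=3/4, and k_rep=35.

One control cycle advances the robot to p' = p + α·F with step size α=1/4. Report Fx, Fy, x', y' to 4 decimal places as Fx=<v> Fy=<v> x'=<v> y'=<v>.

Fx=10.5000 Fy=38.7500 x'=-2.3750 y'=4.6875

F_att = 3/4·(g−p) = 3/4·(14,5) = (10.5000,3.7500)
o1: d²=290 > ρ²=13 → inactive
o2: d²=1 ≤ ρ²=13; F_rep = 35·(0,1)/1² = (0.0000,35.0000)
o3: d²=68 > ρ²=13 → inactive
F = F_att + ΣF_rep = (10.5000,38.7500)
p' = p + 1/4·F = (-2.3750,4.6875)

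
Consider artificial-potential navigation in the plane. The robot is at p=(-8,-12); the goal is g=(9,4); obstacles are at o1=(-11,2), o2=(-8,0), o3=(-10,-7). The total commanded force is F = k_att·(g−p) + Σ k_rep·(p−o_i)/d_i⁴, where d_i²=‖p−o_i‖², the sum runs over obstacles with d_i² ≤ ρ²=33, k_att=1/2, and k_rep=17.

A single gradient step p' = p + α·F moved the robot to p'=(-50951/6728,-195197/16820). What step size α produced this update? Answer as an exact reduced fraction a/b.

F_att = 1/2·(g−p) = 1/2·(17,16) = (8.5000,8.0000)
o1: d²=205 > ρ²=33 → inactive
o2: d²=144 > ρ²=33 → inactive
o3: d²=29 ≤ ρ²=33; F_rep = 17·(2,-5)/29² = (0.0404,-0.1011)
F = F_att + ΣF_rep = (8.5404,7.8989)
Δp = p'−p = (0.4270,0.3949); α = Δx/Fx = (2873/6728) / (14365/1682) = 1/20
check: Δy/Fy = (6643/16820) / (6643/841) = 1/20 ✓

α = 1/20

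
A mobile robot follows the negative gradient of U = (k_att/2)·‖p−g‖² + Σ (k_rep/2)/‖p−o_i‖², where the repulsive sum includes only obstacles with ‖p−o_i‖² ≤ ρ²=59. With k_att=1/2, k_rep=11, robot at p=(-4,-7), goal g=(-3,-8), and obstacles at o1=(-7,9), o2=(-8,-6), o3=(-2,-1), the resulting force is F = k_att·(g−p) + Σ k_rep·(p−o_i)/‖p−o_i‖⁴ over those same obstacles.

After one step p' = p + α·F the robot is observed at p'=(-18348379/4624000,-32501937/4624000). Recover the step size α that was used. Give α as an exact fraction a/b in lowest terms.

F_att = 1/2·(g−p) = 1/2·(1,-1) = (0.5000,-0.5000)
o1: d²=265 > ρ²=59 → inactive
o2: d²=17 ≤ ρ²=59; F_rep = 11·(4,-1)/17² = (0.1522,-0.0381)
o3: d²=40 ≤ ρ²=59; F_rep = 11·(-2,-6)/40² = (-0.0138,-0.0413)
F = F_att + ΣF_rep = (0.6385,-0.5793)
Δp = p'−p = (0.0319,-0.0290); α = Δx/Fx = (147621/4624000) / (147621/231200) = 1/20
check: Δy/Fy = (-133937/4624000) / (-133937/231200) = 1/20 ✓

α = 1/20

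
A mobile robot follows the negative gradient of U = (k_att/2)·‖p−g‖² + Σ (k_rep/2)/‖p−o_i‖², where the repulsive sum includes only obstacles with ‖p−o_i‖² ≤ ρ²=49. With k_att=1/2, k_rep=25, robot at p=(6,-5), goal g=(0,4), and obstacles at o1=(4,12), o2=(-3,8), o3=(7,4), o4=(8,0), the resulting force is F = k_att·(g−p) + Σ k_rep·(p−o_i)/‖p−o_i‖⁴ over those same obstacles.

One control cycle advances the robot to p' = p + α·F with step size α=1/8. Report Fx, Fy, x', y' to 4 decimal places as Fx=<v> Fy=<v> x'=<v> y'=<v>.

Fx=-3.0595 Fy=4.3514 x'=5.6176 y'=-4.4561

F_att = 1/2·(g−p) = 1/2·(-6,9) = (-3.0000,4.5000)
o1: d²=293 > ρ²=49 → inactive
o2: d²=250 > ρ²=49 → inactive
o3: d²=82 > ρ²=49 → inactive
o4: d²=29 ≤ ρ²=49; F_rep = 25·(-2,-5)/29² = (-0.0595,-0.1486)
F = F_att + ΣF_rep = (-3.0595,4.3514)
p' = p + 1/8·F = (5.6176,-4.4561)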